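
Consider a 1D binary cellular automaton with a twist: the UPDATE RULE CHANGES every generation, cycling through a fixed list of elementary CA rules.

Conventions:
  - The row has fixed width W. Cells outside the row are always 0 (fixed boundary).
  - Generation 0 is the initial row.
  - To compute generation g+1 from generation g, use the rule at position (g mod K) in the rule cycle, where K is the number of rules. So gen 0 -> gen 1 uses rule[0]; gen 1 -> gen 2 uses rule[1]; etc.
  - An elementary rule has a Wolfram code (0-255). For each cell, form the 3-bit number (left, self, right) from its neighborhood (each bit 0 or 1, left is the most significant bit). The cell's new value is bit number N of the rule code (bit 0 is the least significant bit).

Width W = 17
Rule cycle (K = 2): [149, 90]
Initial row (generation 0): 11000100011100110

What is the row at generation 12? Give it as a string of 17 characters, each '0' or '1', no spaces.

Answer: 01001111110010101

Derivation:
Gen 0: 11000100011100110
Gen 1 (rule 149): 00110111001010001
Gen 2 (rule 90): 01110101110001010
Gen 3 (rule 149): 00100100101101011
Gen 4 (rule 90): 01011011001100011
Gen 5 (rule 149): 01000000100011000
Gen 6 (rule 90): 10100001010111100
Gen 7 (rule 149): 10111101010011011
Gen 8 (rule 90): 00100100001111011
Gen 9 (rule 149): 10110111100110000
Gen 10 (rule 90): 00110100111111000
Gen 11 (rule 149): 10000110011110111
Gen 12 (rule 90): 01001111110010101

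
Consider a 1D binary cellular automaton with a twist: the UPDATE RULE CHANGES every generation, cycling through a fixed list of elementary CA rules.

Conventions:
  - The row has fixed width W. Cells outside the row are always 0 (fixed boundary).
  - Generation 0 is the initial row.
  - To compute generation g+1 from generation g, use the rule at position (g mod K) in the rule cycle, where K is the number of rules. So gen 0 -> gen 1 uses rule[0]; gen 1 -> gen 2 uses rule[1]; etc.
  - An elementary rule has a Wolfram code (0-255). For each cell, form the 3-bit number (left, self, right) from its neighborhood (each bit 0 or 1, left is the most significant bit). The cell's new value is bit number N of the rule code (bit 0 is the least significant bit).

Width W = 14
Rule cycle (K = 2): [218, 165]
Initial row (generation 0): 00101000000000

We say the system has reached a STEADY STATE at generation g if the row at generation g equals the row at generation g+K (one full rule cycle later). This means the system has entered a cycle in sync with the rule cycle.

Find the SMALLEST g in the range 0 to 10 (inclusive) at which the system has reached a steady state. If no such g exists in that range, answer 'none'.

Answer: 7

Derivation:
Gen 0: 00101000000000
Gen 1 (rule 218): 01000100000000
Gen 2 (rule 165): 01010101111111
Gen 3 (rule 218): 10000001111111
Gen 4 (rule 165): 10111100111110
Gen 5 (rule 218): 00111111111111
Gen 6 (rule 165): 10011111111110
Gen 7 (rule 218): 01111111111111
Gen 8 (rule 165): 00111111111110
Gen 9 (rule 218): 01111111111111
Gen 10 (rule 165): 00111111111110
Gen 11 (rule 218): 01111111111111
Gen 12 (rule 165): 00111111111110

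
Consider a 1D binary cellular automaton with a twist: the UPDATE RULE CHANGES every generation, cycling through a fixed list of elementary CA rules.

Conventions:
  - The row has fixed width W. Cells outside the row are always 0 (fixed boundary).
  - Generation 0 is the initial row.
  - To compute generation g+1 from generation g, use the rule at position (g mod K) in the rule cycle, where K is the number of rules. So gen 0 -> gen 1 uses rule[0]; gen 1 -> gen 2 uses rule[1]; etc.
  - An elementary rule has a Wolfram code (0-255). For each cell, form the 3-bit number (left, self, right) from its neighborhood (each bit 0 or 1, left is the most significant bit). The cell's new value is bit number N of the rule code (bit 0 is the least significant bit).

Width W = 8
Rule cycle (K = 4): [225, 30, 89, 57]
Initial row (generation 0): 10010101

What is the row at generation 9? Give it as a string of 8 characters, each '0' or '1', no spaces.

Gen 0: 10010101
Gen 1 (rule 225): 00001010
Gen 2 (rule 30): 00011011
Gen 3 (rule 89): 11011011
Gen 4 (rule 57): 10110110
Gen 5 (rule 225): 01011010
Gen 6 (rule 30): 11010011
Gen 7 (rule 89): 11001011
Gen 8 (rule 57): 10100110
Gen 9 (rule 225): 01000010

Answer: 01000010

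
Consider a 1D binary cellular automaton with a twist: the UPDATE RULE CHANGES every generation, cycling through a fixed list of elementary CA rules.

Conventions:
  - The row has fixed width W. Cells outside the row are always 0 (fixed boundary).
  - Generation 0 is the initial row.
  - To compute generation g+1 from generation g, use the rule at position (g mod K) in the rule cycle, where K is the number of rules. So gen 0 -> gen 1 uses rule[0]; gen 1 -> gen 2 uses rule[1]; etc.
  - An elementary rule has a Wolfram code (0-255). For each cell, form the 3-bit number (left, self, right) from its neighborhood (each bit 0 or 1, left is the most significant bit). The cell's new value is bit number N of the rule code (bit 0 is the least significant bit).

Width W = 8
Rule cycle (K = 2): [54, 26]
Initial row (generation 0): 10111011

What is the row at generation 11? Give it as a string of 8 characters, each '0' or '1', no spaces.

Answer: 11111111

Derivation:
Gen 0: 10111011
Gen 1 (rule 54): 11000100
Gen 2 (rule 26): 10101010
Gen 3 (rule 54): 11111111
Gen 4 (rule 26): 10000000
Gen 5 (rule 54): 11000000
Gen 6 (rule 26): 10100000
Gen 7 (rule 54): 11110000
Gen 8 (rule 26): 10001000
Gen 9 (rule 54): 11011100
Gen 10 (rule 26): 10010010
Gen 11 (rule 54): 11111111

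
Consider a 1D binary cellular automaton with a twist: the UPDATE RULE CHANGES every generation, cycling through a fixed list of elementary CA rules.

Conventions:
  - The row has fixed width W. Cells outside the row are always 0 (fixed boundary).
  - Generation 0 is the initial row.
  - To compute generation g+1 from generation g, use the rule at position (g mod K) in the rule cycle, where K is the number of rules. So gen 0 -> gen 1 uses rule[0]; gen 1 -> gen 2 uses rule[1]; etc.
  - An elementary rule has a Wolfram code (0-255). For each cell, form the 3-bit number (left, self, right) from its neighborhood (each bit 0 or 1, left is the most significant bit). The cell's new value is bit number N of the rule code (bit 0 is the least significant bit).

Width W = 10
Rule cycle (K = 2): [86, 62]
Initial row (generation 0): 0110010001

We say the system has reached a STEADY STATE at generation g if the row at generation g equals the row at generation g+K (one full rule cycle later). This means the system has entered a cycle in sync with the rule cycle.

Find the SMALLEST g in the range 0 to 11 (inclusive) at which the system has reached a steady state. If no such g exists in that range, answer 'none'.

Gen 0: 0110010001
Gen 1 (rule 86): 1011111011
Gen 2 (rule 62): 1110000110
Gen 3 (rule 86): 0011001011
Gen 4 (rule 62): 0110111110
Gen 5 (rule 86): 1010000011
Gen 6 (rule 62): 1111000110
Gen 7 (rule 86): 0001101011
Gen 8 (rule 62): 0011011110
Gen 9 (rule 86): 0101000011
Gen 10 (rule 62): 1111100110
Gen 11 (rule 86): 0000111011
Gen 12 (rule 62): 0001100110
Gen 13 (rule 86): 0010111011

Answer: none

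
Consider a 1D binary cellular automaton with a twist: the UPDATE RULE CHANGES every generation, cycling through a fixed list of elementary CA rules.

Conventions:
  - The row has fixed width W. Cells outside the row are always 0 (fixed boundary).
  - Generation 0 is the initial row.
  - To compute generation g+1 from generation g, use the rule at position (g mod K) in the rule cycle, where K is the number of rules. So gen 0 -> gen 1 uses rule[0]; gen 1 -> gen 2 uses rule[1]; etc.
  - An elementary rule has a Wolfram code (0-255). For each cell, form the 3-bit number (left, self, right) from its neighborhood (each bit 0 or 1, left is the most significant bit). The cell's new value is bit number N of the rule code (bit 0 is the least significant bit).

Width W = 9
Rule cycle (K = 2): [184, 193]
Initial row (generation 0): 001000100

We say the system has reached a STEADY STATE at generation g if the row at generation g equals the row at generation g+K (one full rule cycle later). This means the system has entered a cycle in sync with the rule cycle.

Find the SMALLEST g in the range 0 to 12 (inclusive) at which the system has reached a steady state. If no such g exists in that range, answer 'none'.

Answer: none

Derivation:
Gen 0: 001000100
Gen 1 (rule 184): 000100010
Gen 2 (rule 193): 110001000
Gen 3 (rule 184): 101000100
Gen 4 (rule 193): 000010001
Gen 5 (rule 184): 000001000
Gen 6 (rule 193): 111100011
Gen 7 (rule 184): 111010010
Gen 8 (rule 193): 011000000
Gen 9 (rule 184): 010100000
Gen 10 (rule 193): 000001111
Gen 11 (rule 184): 000001110
Gen 12 (rule 193): 111100110
Gen 13 (rule 184): 111010101
Gen 14 (rule 193): 011000000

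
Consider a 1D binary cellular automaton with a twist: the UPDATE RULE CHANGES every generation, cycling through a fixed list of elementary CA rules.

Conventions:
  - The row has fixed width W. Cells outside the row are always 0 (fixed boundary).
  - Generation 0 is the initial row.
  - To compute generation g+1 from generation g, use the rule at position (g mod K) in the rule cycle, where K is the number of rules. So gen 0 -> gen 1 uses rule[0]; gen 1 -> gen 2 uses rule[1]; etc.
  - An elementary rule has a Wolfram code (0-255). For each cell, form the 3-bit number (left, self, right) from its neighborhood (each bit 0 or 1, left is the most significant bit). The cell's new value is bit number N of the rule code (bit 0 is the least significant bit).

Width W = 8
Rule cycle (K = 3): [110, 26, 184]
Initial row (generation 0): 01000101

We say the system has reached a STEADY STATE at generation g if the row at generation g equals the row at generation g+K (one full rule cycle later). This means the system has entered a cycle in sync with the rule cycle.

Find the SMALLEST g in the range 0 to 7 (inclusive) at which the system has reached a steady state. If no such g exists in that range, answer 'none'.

Gen 0: 01000101
Gen 1 (rule 110): 11001111
Gen 2 (rule 26): 10111000
Gen 3 (rule 184): 01110100
Gen 4 (rule 110): 11011100
Gen 5 (rule 26): 10010010
Gen 6 (rule 184): 01001001
Gen 7 (rule 110): 11011011
Gen 8 (rule 26): 10010010
Gen 9 (rule 184): 01001001
Gen 10 (rule 110): 11011011

Answer: 5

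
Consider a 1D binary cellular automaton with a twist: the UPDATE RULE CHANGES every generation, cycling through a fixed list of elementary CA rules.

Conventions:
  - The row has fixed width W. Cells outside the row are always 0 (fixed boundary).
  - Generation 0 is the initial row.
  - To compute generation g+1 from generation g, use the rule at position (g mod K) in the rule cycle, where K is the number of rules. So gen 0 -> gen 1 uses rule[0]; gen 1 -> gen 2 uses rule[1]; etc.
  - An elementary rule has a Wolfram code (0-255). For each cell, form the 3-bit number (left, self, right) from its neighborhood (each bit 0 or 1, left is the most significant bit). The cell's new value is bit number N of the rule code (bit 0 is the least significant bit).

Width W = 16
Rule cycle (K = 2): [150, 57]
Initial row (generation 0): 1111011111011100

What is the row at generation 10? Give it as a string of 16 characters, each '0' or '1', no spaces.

Gen 0: 1111011111011100
Gen 1 (rule 150): 0110001110001010
Gen 2 (rule 57): 0101101001100101
Gen 3 (rule 150): 1100001110011101
Gen 4 (rule 57): 1011101001010010
Gen 5 (rule 150): 1001001111011111
Gen 6 (rule 57): 0100101000110000
Gen 7 (rule 150): 1111101101001000
Gen 8 (rule 57): 1000011010100111
Gen 9 (rule 150): 1100100010111010
Gen 10 (rule 57): 1010011001100101

Answer: 1010011001100101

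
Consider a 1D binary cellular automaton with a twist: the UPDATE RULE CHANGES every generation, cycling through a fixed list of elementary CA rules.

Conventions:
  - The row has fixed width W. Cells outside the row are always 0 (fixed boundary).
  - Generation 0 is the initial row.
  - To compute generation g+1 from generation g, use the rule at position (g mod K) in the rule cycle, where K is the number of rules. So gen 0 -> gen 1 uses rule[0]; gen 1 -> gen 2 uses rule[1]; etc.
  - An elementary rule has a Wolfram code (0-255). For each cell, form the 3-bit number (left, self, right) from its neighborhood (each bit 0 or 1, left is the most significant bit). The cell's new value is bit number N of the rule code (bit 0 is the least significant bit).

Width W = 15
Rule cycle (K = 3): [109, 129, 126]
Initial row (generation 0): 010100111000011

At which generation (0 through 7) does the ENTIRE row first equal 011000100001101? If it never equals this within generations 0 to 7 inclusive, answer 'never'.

Gen 0: 010100111000011
Gen 1 (rule 109): 011100101011011
Gen 2 (rule 129): 001000000000000
Gen 3 (rule 126): 011100000000000
Gen 4 (rule 109): 010101111111111
Gen 5 (rule 129): 000000111111110
Gen 6 (rule 126): 000001100000011
Gen 7 (rule 109): 111101101111011

Answer: never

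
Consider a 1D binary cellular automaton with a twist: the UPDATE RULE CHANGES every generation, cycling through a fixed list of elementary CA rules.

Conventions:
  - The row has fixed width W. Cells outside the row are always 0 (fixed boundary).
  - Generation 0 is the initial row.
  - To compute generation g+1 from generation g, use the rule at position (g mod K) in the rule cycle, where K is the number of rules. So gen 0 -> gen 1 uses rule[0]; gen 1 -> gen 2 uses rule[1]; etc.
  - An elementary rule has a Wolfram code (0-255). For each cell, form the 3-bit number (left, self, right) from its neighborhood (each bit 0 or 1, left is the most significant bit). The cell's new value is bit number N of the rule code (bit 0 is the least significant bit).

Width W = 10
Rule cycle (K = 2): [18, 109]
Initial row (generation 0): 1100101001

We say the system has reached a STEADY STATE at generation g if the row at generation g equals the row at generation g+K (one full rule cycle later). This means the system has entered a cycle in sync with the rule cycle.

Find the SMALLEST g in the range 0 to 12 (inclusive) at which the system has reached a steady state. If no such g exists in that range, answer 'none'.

Gen 0: 1100101001
Gen 1 (rule 18): 0011000110
Gen 2 (rule 109): 1011010110
Gen 3 (rule 18): 0000000001
Gen 4 (rule 109): 1111111101
Gen 5 (rule 18): 0000000000
Gen 6 (rule 109): 1111111111
Gen 7 (rule 18): 0000000000
Gen 8 (rule 109): 1111111111
Gen 9 (rule 18): 0000000000
Gen 10 (rule 109): 1111111111
Gen 11 (rule 18): 0000000000
Gen 12 (rule 109): 1111111111
Gen 13 (rule 18): 0000000000
Gen 14 (rule 109): 1111111111

Answer: 5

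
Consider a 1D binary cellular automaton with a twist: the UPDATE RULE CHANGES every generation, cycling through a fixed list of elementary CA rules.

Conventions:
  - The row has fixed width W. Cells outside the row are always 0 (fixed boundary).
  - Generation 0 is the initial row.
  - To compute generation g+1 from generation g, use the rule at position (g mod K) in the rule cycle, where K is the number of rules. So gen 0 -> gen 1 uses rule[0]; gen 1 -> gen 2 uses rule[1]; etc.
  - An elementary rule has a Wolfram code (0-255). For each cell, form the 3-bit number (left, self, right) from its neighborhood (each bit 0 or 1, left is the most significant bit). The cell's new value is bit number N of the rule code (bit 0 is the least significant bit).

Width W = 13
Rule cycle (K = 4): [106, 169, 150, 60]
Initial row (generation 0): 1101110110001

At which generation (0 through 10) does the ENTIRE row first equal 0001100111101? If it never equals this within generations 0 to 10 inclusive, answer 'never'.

Gen 0: 1101110110001
Gen 1 (rule 106): 1111011110010
Gen 2 (rule 169): 1110111100000
Gen 3 (rule 150): 0100011010000
Gen 4 (rule 60): 0110010111000
Gen 5 (rule 106): 1110101101000
Gen 6 (rule 169): 1101011010011
Gen 7 (rule 150): 0001000011100
Gen 8 (rule 60): 0001100010010
Gen 9 (rule 106): 0011100100100
Gen 10 (rule 169): 1011000000001

Answer: never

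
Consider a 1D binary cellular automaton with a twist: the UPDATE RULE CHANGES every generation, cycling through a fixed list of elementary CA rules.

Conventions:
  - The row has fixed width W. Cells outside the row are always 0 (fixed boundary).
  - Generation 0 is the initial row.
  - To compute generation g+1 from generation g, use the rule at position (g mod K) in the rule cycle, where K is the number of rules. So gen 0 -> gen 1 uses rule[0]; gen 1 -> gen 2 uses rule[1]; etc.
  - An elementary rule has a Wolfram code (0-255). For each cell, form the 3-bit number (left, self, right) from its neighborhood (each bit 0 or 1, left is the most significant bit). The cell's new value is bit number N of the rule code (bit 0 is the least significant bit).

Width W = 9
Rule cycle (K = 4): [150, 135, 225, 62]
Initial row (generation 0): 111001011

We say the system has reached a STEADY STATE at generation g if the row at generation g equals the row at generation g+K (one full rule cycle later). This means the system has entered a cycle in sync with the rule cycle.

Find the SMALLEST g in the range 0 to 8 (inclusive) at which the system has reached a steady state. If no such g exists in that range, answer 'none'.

Answer: none

Derivation:
Gen 0: 111001011
Gen 1 (rule 150): 010111000
Gen 2 (rule 135): 110010011
Gen 3 (rule 225): 010000001
Gen 4 (rule 62): 111000011
Gen 5 (rule 150): 010100100
Gen 6 (rule 135): 110101101
Gen 7 (rule 225): 011010110
Gen 8 (rule 62): 110111101
Gen 9 (rule 150): 000011001
Gen 10 (rule 135): 111100011
Gen 11 (rule 225): 011101001
Gen 12 (rule 62): 110011111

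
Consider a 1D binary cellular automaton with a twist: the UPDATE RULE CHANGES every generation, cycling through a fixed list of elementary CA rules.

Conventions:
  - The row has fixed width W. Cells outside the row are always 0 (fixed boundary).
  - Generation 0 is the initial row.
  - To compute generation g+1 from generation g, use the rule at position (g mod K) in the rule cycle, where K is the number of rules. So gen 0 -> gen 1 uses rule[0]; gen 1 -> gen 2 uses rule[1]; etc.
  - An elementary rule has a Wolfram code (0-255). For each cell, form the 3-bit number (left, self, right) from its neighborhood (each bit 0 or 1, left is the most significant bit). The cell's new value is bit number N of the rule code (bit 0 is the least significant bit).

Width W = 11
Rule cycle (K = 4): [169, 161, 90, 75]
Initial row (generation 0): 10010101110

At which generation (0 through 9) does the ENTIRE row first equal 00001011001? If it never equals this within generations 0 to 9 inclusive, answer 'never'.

Gen 0: 10010101110
Gen 1 (rule 169): 00001011100
Gen 2 (rule 161): 11100101001
Gen 3 (rule 90): 10111000110
Gen 4 (rule 75): 00101011110
Gen 5 (rule 169): 10010111100
Gen 6 (rule 161): 00001011001
Gen 7 (rule 90): 00010011110
Gen 8 (rule 75): 11100110010
Gen 9 (rule 169): 11000100000

Answer: 6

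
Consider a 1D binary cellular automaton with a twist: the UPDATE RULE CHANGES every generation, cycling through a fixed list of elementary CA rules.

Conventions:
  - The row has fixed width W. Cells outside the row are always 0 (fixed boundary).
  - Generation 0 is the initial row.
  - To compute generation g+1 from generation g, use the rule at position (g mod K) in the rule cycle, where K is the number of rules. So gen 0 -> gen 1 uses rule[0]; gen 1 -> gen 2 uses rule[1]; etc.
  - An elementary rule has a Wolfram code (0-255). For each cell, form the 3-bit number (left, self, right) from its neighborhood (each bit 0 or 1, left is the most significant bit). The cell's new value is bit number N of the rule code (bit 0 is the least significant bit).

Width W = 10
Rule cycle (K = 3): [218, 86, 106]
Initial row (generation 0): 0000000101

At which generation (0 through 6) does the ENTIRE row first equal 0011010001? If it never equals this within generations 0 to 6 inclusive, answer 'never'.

Gen 0: 0000000101
Gen 1 (rule 218): 0000001000
Gen 2 (rule 86): 0000011100
Gen 3 (rule 106): 0000110100
Gen 4 (rule 218): 0001110010
Gen 5 (rule 86): 0010011111
Gen 6 (rule 106): 0100110001

Answer: never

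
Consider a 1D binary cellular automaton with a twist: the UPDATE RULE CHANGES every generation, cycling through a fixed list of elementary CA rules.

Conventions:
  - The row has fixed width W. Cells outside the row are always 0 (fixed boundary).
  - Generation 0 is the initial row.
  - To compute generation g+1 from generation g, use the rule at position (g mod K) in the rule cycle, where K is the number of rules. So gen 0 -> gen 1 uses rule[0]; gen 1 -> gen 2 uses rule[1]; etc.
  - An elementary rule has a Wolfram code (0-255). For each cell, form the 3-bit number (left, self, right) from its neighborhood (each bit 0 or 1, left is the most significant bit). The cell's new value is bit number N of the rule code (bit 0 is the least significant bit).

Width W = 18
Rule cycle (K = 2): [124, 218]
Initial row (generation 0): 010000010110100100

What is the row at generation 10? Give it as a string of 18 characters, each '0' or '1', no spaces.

Gen 0: 010000010110100100
Gen 1 (rule 124): 011000011111110110
Gen 2 (rule 218): 111100111111110111
Gen 3 (rule 124): 100110100000011101
Gen 4 (rule 218): 011110010000111100
Gen 5 (rule 124): 010011011000100110
Gen 6 (rule 218): 101111011101011111
Gen 7 (rule 124): 111001110111110001
Gen 8 (rule 218): 111111110111111010
Gen 9 (rule 124): 100000011100001111
Gen 10 (rule 218): 010000111110011111

Answer: 010000111110011111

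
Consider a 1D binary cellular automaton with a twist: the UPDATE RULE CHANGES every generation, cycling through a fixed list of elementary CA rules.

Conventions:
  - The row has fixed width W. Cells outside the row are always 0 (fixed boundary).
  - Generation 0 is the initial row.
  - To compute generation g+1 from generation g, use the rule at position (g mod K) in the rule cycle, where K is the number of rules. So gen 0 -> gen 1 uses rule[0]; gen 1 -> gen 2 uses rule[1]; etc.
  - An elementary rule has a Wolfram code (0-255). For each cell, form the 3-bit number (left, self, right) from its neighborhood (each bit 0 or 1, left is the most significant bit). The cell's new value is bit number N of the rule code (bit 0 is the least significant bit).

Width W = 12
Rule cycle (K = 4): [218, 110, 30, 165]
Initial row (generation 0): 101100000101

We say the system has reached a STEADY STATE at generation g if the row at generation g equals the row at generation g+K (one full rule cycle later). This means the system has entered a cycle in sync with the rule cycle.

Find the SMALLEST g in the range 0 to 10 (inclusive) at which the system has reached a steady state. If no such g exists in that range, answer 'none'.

Answer: none

Derivation:
Gen 0: 101100000101
Gen 1 (rule 218): 001110001000
Gen 2 (rule 110): 011010011000
Gen 3 (rule 30): 110011110100
Gen 4 (rule 165): 000001101101
Gen 5 (rule 218): 000011101100
Gen 6 (rule 110): 000110111100
Gen 7 (rule 30): 001100100010
Gen 8 (rule 165): 100000101010
Gen 9 (rule 218): 010001000001
Gen 10 (rule 110): 110011000011
Gen 11 (rule 30): 101110100110
Gen 12 (rule 165): 110101100000
Gen 13 (rule 218): 110001110000
Gen 14 (rule 110): 110011010000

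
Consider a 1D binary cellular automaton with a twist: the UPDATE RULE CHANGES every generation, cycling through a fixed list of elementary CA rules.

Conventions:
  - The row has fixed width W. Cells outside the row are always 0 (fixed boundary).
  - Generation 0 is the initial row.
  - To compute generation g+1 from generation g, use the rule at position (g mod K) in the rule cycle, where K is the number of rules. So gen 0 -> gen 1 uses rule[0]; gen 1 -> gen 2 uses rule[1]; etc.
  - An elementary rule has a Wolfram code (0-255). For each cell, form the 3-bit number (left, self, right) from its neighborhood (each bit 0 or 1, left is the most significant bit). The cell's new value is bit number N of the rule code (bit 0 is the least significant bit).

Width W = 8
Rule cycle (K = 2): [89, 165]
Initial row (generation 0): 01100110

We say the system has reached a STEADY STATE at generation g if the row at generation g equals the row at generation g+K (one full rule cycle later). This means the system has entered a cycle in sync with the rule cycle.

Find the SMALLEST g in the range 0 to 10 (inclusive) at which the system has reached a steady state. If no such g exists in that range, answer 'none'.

Gen 0: 01100110
Gen 1 (rule 89): 01110111
Gen 2 (rule 165): 00101010
Gen 3 (rule 89): 10000001
Gen 4 (rule 165): 10111101
Gen 5 (rule 89): 00100100
Gen 6 (rule 165): 10100101
Gen 7 (rule 89): 00010000
Gen 8 (rule 165): 11010111
Gen 9 (rule 89): 11000101
Gen 10 (rule 165): 00010111
Gen 11 (rule 89): 11000101
Gen 12 (rule 165): 00010111

Answer: 9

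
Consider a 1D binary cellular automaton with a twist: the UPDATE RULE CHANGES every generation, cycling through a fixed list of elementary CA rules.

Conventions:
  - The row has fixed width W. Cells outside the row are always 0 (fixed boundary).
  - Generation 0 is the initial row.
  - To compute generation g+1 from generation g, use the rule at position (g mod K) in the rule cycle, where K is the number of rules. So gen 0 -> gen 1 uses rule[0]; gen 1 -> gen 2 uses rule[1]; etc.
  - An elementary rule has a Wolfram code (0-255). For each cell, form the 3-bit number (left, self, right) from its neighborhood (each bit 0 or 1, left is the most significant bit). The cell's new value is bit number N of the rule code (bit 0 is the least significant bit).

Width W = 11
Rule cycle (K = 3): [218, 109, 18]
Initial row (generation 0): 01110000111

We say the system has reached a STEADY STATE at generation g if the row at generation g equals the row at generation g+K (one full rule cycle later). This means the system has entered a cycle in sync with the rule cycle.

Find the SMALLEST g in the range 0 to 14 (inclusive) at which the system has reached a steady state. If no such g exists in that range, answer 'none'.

Gen 0: 01110000111
Gen 1 (rule 218): 11111001111
Gen 2 (rule 109): 10001001001
Gen 3 (rule 18): 01010110110
Gen 4 (rule 218): 10000110111
Gen 5 (rule 109): 10110111101
Gen 6 (rule 18): 00000000000
Gen 7 (rule 218): 00000000000
Gen 8 (rule 109): 11111111111
Gen 9 (rule 18): 00000000000
Gen 10 (rule 218): 00000000000
Gen 11 (rule 109): 11111111111
Gen 12 (rule 18): 00000000000
Gen 13 (rule 218): 00000000000
Gen 14 (rule 109): 11111111111
Gen 15 (rule 18): 00000000000
Gen 16 (rule 218): 00000000000
Gen 17 (rule 109): 11111111111

Answer: 6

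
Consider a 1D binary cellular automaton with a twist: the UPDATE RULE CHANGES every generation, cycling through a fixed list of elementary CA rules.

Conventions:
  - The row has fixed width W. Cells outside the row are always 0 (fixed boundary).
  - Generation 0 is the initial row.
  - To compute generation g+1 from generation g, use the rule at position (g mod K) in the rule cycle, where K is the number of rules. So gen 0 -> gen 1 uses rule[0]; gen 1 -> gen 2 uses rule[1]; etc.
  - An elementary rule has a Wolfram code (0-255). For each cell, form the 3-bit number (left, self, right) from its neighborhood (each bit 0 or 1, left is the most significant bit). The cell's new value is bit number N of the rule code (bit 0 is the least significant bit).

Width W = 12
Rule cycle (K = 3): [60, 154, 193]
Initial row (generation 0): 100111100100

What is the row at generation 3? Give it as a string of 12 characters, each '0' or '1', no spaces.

Gen 0: 100111100100
Gen 1 (rule 60): 110100010110
Gen 2 (rule 154): 100010100101
Gen 3 (rule 193): 001000000000

Answer: 001000000000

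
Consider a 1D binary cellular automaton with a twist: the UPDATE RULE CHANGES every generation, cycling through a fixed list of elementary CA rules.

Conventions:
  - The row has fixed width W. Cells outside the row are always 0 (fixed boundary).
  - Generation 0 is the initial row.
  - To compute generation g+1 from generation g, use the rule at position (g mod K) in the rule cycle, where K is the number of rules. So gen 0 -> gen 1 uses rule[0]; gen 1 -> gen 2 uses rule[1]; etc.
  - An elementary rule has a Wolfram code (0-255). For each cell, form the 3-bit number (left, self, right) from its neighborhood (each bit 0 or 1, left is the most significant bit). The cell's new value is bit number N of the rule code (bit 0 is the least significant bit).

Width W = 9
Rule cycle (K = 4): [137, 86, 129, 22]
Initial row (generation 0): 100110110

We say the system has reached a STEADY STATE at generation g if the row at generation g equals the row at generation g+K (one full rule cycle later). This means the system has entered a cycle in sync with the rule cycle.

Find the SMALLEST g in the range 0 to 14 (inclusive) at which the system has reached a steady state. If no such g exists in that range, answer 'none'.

Gen 0: 100110110
Gen 1 (rule 137): 000100100
Gen 2 (rule 86): 001111110
Gen 3 (rule 129): 100111100
Gen 4 (rule 22): 111000010
Gen 5 (rule 137): 110011000
Gen 6 (rule 86): 011101100
Gen 7 (rule 129): 001000001
Gen 8 (rule 22): 011100011
Gen 9 (rule 137): 011001010
Gen 10 (rule 86): 101111011
Gen 11 (rule 129): 000110000
Gen 12 (rule 22): 001001000
Gen 13 (rule 137): 100000011
Gen 14 (rule 86): 110000101
Gen 15 (rule 129): 000110000
Gen 16 (rule 22): 001001000
Gen 17 (rule 137): 100000011
Gen 18 (rule 86): 110000101

Answer: 11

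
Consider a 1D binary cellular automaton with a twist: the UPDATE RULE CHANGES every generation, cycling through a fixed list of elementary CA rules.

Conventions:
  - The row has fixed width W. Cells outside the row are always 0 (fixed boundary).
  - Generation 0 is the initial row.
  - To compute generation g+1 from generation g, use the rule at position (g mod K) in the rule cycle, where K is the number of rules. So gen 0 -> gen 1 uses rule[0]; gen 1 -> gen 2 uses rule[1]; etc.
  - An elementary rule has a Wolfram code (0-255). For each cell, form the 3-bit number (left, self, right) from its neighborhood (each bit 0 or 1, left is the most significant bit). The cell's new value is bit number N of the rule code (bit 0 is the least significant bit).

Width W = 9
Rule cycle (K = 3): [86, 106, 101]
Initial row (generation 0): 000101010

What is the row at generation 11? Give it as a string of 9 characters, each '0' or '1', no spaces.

Answer: 001011001

Derivation:
Gen 0: 000101010
Gen 1 (rule 86): 001101011
Gen 2 (rule 106): 011110111
Gen 3 (rule 101): 000011001
Gen 4 (rule 86): 000101111
Gen 5 (rule 106): 001011001
Gen 6 (rule 101): 101101001
Gen 7 (rule 86): 100101111
Gen 8 (rule 106): 001011001
Gen 9 (rule 101): 101101001
Gen 10 (rule 86): 100101111
Gen 11 (rule 106): 001011001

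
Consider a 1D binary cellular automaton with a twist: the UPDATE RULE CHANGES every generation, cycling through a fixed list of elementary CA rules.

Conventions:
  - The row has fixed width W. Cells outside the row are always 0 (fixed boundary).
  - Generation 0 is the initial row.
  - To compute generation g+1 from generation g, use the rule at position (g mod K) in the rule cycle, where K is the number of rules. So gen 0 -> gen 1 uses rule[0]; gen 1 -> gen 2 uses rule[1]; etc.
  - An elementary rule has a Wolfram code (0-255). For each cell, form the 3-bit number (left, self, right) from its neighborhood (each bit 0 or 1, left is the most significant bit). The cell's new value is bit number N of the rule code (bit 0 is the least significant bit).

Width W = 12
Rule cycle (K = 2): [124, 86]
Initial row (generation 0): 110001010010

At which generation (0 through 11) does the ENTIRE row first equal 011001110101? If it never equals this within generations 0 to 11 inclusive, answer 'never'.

Answer: 4

Derivation:
Gen 0: 110001010010
Gen 1 (rule 124): 111001111011
Gen 2 (rule 86): 001110001001
Gen 3 (rule 124): 001011001101
Gen 4 (rule 86): 011001110101
Gen 5 (rule 124): 011101011111
Gen 6 (rule 86): 100101000001
Gen 7 (rule 124): 110111100001
Gen 8 (rule 86): 010000110011
Gen 9 (rule 124): 011000111011
Gen 10 (rule 86): 101101001001
Gen 11 (rule 124): 111111101101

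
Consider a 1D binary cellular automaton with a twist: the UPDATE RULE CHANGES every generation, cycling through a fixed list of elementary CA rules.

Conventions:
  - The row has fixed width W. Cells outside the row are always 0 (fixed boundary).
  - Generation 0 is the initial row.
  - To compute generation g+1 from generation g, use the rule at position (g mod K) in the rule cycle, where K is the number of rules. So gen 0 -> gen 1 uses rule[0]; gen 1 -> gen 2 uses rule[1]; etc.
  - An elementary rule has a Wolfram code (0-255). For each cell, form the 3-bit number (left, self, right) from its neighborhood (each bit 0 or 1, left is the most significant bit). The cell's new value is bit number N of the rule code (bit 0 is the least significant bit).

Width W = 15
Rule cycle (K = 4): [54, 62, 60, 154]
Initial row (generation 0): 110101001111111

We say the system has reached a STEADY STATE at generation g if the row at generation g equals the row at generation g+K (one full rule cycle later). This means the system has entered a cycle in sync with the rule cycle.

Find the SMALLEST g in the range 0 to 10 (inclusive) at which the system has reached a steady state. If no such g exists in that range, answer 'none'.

Gen 0: 110101001111111
Gen 1 (rule 54): 001111110000000
Gen 2 (rule 62): 011000001000000
Gen 3 (rule 60): 010100001100000
Gen 4 (rule 154): 100010011010000
Gen 5 (rule 54): 110111100111000
Gen 6 (rule 62): 101100011100100
Gen 7 (rule 60): 111010010010110
Gen 8 (rule 154): 110001101100101
Gen 9 (rule 54): 001010010011111
Gen 10 (rule 62): 011111111110000
Gen 11 (rule 60): 010000000001000
Gen 12 (rule 154): 101000000010100
Gen 13 (rule 54): 111100000111110
Gen 14 (rule 62): 100010001100001

Answer: none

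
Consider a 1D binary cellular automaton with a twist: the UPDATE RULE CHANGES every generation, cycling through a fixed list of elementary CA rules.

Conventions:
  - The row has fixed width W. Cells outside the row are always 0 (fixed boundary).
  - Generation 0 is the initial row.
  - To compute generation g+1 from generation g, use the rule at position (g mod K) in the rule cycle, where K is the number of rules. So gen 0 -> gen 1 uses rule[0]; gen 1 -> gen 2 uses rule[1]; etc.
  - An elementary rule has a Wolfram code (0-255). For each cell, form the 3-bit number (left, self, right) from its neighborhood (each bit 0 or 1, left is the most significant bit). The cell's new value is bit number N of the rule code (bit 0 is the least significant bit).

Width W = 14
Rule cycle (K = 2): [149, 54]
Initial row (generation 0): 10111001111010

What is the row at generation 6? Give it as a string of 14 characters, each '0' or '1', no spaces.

Gen 0: 10111001111010
Gen 1 (rule 149): 10010100110011
Gen 2 (rule 54): 11111111001100
Gen 3 (rule 149): 01111110100011
Gen 4 (rule 54): 10000001110100
Gen 5 (rule 149): 11111100100111
Gen 6 (rule 54): 00000011111000

Answer: 00000011111000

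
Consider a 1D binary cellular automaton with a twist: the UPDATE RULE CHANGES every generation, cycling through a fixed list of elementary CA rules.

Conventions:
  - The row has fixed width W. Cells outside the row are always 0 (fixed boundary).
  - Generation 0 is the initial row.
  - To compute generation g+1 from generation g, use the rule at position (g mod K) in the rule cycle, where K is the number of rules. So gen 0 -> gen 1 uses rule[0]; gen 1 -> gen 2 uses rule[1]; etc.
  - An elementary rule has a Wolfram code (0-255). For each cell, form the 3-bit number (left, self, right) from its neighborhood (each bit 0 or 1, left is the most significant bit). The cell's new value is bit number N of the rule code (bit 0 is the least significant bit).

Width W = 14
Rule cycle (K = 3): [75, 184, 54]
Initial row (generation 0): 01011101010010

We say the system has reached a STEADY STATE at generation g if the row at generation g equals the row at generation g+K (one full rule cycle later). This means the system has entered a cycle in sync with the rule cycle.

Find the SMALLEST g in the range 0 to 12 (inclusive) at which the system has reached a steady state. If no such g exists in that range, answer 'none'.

Answer: 8

Derivation:
Gen 0: 01011101010010
Gen 1 (rule 75): 10010100000100
Gen 2 (rule 184): 01001010000010
Gen 3 (rule 54): 11111111000111
Gen 4 (rule 75): 10000001011101
Gen 5 (rule 184): 01000000111010
Gen 6 (rule 54): 11100001000111
Gen 7 (rule 75): 10101110011101
Gen 8 (rule 184): 01011101011010
Gen 9 (rule 54): 11100011100111
Gen 10 (rule 75): 10101110101101
Gen 11 (rule 184): 01011101011010
Gen 12 (rule 54): 11100011100111
Gen 13 (rule 75): 10101110101101
Gen 14 (rule 184): 01011101011010
Gen 15 (rule 54): 11100011100111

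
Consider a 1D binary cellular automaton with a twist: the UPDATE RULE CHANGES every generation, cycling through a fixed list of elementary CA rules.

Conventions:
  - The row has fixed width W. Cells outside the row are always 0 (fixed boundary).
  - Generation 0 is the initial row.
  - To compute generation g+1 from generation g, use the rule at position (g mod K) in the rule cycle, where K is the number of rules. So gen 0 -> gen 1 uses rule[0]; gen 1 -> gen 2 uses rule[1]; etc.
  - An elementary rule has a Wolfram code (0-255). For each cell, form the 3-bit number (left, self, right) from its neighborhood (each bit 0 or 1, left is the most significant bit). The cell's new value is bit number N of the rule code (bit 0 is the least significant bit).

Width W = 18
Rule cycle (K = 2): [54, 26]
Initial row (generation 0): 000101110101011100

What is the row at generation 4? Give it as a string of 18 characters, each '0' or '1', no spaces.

Gen 0: 000101110101011100
Gen 1 (rule 54): 001110001111100010
Gen 2 (rule 26): 011001011000010101
Gen 3 (rule 54): 100111100100111111
Gen 4 (rule 26): 011100011011100000

Answer: 011100011011100000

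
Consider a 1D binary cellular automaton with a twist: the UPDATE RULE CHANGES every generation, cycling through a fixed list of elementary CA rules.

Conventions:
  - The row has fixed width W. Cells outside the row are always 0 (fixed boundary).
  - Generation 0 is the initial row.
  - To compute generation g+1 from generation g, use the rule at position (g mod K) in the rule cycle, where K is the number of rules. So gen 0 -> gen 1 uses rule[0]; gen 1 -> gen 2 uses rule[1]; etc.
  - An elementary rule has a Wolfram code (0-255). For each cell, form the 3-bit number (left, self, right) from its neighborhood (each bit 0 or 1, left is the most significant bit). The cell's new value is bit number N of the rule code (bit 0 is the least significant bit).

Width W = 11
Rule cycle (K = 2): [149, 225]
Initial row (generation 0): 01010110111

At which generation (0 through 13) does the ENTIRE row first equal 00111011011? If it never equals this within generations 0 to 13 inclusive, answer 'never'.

Answer: never

Derivation:
Gen 0: 01010110111
Gen 1 (rule 149): 01010000010
Gen 2 (rule 225): 00100111000
Gen 3 (rule 149): 10110010111
Gen 4 (rule 225): 01010001011
Gen 5 (rule 149): 01011101000
Gen 6 (rule 225): 00101110011
Gen 7 (rule 149): 10100101000
Gen 8 (rule 225): 01000010011
Gen 9 (rule 149): 01111011000
Gen 10 (rule 225): 00111101011
Gen 11 (rule 149): 10011001000
Gen 12 (rule 225): 00001000011
Gen 13 (rule 149): 11101111000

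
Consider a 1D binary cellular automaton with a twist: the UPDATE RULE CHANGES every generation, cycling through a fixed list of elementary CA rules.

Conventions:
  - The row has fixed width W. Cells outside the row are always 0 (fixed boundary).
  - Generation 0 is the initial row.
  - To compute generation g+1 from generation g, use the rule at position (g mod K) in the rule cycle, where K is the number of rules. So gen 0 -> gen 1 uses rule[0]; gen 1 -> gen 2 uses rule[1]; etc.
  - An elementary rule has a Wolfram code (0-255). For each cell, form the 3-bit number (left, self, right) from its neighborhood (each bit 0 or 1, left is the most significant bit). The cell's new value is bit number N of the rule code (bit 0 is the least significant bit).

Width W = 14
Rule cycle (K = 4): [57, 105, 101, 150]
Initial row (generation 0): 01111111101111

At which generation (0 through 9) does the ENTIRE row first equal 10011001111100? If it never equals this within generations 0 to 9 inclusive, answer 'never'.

Answer: 5

Derivation:
Gen 0: 01111111101111
Gen 1 (rule 57): 01000000011000
Gen 2 (rule 105): 00011111011011
Gen 3 (rule 101): 11000001101101
Gen 4 (rule 150): 00100010000001
Gen 5 (rule 57): 10011001111100
Gen 6 (rule 105): 00011001000101
Gen 7 (rule 101): 11001001010111
Gen 8 (rule 150): 00111111010010
Gen 9 (rule 57): 10100000101001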